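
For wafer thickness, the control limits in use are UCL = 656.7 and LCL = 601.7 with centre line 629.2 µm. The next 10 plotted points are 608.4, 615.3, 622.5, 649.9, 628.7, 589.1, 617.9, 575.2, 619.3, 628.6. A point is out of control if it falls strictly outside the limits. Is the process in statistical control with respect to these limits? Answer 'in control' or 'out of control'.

out of control

Compare each point to [601.7, 656.7]: sample 6 = 589.1 < LCL; sample 8 = 575.2 < LCL.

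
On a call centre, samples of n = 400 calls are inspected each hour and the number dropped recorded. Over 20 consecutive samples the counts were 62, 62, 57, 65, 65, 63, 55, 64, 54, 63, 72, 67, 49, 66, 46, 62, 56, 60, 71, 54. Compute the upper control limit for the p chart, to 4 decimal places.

p̄ = Σdᵢ / (k·n) = 1213 / (20 × 400) = 0.15163
UCL = p̄ + 3·√(p̄(1−p̄)/n) = 0.15163 + 3 × √(0.15163×0.84837/400) = 0.15163 + 3 × 0.01793 = 0.20542

0.2054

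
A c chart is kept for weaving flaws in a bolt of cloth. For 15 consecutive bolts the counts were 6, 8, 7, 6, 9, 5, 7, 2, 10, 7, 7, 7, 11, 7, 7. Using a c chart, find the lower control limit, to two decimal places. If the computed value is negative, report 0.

c̄ = (6 + 8 + 7 + 6 + 9 + 5 + 7 + 2 + 10 + 7 + 7 + 7 + 11 + 7 + 7) / 15 = 106 / 15 = 7.0667
LCL = c̄ − 3√c̄ = 7.0667 − 3 × 2.6583 = -0.9083 → 0 (cannot be negative)

0.00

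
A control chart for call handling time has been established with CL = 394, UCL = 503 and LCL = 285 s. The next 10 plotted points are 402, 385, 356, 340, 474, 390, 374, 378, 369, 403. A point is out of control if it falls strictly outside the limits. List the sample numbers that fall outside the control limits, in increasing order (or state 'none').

none

All 10 points lie within [285, 503].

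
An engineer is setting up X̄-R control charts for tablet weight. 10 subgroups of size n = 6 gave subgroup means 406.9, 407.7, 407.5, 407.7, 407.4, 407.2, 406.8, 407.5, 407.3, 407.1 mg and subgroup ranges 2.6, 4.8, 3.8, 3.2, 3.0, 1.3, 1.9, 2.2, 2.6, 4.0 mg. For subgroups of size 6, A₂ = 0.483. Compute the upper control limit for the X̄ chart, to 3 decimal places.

408.730

X̄̄ = (406.9 + 407.7 + 407.5 + 407.7 + 407.4 + 407.2 + 406.8 + 407.5 + 407.3 + 407.1) / 10 = 4073.1000 / 10 = 407.3100
R̄ = (2.6 + 4.8 + 3.8 + 3.2 + 3.0 + 1.3 + 1.9 + 2.2 + 2.6 + 4.0) / 10 = 29.4000 / 10 = 2.9400
UCL = X̄̄ + A₂·R̄ = 407.3100 + 0.483 × 2.9400 = 408.7300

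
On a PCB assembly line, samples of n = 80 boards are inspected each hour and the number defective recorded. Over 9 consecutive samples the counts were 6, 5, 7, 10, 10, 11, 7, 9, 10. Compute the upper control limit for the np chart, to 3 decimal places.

p̄ = Σdᵢ / (k·n) = 75 / (9 × 80) = 0.10417
UCL = np̄ + 3·√(np̄(1−p̄)) = 8.3333 + 3 × √(8.3333×0.89583) = 8.3333 + 3 × 2.7323 = 16.5301

16.530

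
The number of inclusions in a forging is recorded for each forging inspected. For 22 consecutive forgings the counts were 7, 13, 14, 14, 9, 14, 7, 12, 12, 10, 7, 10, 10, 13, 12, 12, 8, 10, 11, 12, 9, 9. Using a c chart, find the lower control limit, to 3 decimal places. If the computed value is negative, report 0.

0.877

c̄ = (7 + 13 + 14 + 14 + 9 + 14 + 7 + 12 + 12 + 10 + 7 + 10 + 10 + 13 + 12 + 12 + 8 + 10 + 11 + 12 + 9 + 9) / 22 = 235 / 22 = 10.6818
LCL = c̄ − 3√c̄ = 10.6818 − 3 × 3.2683 = 0.8769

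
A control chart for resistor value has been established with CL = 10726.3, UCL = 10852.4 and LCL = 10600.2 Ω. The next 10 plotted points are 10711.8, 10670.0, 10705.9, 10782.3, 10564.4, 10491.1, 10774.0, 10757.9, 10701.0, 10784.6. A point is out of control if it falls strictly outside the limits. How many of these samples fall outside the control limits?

2

Compare each point to [10600.2, 10852.4]: sample 5 = 10564.4 < LCL; sample 6 = 10491.1 < LCL.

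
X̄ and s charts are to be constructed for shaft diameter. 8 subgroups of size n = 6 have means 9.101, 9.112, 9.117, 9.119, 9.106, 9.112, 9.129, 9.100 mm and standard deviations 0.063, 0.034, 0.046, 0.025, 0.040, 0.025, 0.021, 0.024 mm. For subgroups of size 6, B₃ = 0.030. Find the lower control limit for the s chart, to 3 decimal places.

s̄ = (0.063 + 0.034 + 0.046 + 0.025 + 0.040 + 0.025 + 0.021 + 0.024) / 8 = 0.0348
LCL_s = B₃·s̄ = 0.030 × 0.0348 = 0.0010

0.001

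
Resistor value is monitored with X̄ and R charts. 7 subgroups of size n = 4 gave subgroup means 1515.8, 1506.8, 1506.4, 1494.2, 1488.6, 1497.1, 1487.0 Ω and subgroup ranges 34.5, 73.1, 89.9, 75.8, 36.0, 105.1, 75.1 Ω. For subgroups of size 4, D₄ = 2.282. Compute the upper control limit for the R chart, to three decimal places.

159.577

R̄ = (34.5 + 73.1 + 89.9 + 75.8 + 36.0 + 105.1 + 75.1) / 7 = 489.5000 / 7 = 69.9286
UCL_R = D₄·R̄ = 2.282 × 69.9286 = 159.5770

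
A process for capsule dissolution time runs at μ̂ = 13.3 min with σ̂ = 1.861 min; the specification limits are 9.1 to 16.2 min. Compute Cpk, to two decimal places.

Cpu = (USL − μ̂) / (3σ̂) = (16.2 − 13.3) / (3 × 1.861) = 0.5194; Cpl = (μ̂ − LSL) / (3σ̂) = (13.3 − 9.1) / (3 × 1.861) = 0.7523; Cpk = min(Cpu, Cpl) = 0.5194

0.52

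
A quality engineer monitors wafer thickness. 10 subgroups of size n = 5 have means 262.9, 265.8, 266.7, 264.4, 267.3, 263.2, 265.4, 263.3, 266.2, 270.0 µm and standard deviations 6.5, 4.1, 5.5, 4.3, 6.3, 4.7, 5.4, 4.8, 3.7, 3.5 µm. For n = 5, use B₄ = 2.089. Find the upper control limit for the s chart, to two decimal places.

10.19

s̄ = (6.5 + 4.1 + 5.5 + 4.3 + 6.3 + 4.7 + 5.4 + 4.8 + 3.7 + 3.5) / 10 = 4.8800
UCL_s = B₄·s̄ = 2.089 × 4.8800 = 10.1943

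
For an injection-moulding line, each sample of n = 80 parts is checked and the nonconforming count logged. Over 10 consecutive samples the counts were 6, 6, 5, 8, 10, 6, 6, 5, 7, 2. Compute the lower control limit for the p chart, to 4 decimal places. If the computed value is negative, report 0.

p̄ = Σdᵢ / (k·n) = 61 / (10 × 80) = 0.07625
LCL = p̄ − 3·√(p̄(1−p̄)/n) = 0.07625 − 3 × 0.02967 = -0.01277 → 0 (negative, so LCL = 0)

0.0000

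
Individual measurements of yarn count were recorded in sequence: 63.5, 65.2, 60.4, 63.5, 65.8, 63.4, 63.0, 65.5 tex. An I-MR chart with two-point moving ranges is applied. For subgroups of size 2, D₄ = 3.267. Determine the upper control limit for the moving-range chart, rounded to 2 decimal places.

Moving ranges: 1.7, 4.8, 3.1, 2.3, 2.4, 0.4, 2.5; M̄R̄ = 17.2000 / 7 = 2.4571
UCL_MR = D₄·M̄R̄ = 3.267 × 2.4571 = 8.0275

8.03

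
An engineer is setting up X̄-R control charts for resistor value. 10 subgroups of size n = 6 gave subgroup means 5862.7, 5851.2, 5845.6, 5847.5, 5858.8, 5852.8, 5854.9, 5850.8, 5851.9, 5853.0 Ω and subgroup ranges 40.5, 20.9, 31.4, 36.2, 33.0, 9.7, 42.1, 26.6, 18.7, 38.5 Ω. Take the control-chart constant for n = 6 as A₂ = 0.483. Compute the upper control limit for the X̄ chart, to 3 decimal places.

X̄̄ = (5862.7 + 5851.2 + 5845.6 + 5847.5 + 5858.8 + 5852.8 + 5854.9 + 5850.8 + 5851.9 + 5853.0) / 10 = 58529.2000 / 10 = 5852.9200
R̄ = (40.5 + 20.9 + 31.4 + 36.2 + 33.0 + 9.7 + 42.1 + 26.6 + 18.7 + 38.5) / 10 = 297.6000 / 10 = 29.7600
UCL = X̄̄ + A₂·R̄ = 5852.9200 + 0.483 × 29.7600 = 5867.2941

5867.294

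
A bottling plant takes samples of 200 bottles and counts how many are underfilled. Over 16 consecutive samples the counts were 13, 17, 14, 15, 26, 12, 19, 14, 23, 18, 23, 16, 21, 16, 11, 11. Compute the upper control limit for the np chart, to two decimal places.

28.59

p̄ = Σdᵢ / (k·n) = 269 / (16 × 200) = 0.08406
UCL = np̄ + 3·√(np̄(1−p̄)) = 16.8125 + 3 × √(16.8125×0.91594) = 16.8125 + 3 × 3.9242 = 28.5850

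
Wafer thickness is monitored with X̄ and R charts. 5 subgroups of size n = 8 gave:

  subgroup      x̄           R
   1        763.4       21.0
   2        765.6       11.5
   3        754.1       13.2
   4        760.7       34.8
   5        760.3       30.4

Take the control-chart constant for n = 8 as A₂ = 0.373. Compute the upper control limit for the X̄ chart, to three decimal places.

769.093

X̄̄ = (763.4 + 765.6 + 754.1 + 760.7 + 760.3) / 5 = 3804.1000 / 5 = 760.8200
R̄ = (21.0 + 11.5 + 13.2 + 34.8 + 30.4) / 5 = 110.9000 / 5 = 22.1800
UCL = X̄̄ + A₂·R̄ = 760.8200 + 0.373 × 22.1800 = 769.0931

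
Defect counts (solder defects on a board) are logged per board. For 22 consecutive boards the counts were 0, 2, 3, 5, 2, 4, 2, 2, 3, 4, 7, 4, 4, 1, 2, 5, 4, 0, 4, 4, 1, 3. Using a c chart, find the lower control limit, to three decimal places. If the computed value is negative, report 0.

c̄ = (0 + 2 + 3 + 5 + 2 + 4 + 2 + 2 + 3 + 4 + 7 + 4 + 4 + 1 + 2 + 5 + 4 + 0 + 4 + 4 + 1 + 3) / 22 = 66 / 22 = 3.0000
LCL = c̄ − 3√c̄ = 3.0000 − 3 × 1.7321 = -2.1962 → 0 (cannot be negative)

0.000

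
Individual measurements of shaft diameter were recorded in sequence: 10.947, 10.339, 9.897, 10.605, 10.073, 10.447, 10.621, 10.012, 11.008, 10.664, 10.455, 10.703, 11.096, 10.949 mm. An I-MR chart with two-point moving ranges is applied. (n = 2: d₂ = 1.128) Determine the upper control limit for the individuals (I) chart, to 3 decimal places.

X̄ = (10.947 + 10.339 + 9.897 + 10.605 + 10.073 + 10.447 + 10.621 + 10.012 + 11.008 + 10.664 + 10.455 + 10.703 + 11.096 + 10.949) / 14 = 10.5583
Moving ranges: 0.608, 0.442, 0.708, 0.532, 0.374, 0.174, 0.609, 0.996, 0.344, 0.209, 0.248, 0.393, 0.147; M̄R̄ = 5.7840 / 13 = 0.4449
UCL = X̄ + 3·M̄R̄/d₂ = 10.5583 + 3 × 0.4449 / 1.128 = 11.7416

11.742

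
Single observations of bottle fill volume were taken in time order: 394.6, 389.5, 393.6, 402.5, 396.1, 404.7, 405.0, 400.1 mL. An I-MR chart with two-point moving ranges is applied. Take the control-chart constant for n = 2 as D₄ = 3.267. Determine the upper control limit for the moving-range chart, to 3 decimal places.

17.875

Moving ranges: 5.1, 4.1, 8.9, 6.4, 8.6, 0.3, 4.9; M̄R̄ = 38.3000 / 7 = 5.4714
UCL_MR = D₄·M̄R̄ = 3.267 × 5.4714 = 17.8752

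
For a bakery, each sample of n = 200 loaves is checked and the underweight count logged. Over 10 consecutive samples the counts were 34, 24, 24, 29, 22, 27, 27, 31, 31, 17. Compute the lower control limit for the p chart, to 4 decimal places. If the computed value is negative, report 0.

p̄ = Σdᵢ / (k·n) = 266 / (10 × 200) = 0.13300
LCL = p̄ − 3·√(p̄(1−p̄)/n) = 0.13300 − 3 × 0.02401 = 0.06097

0.0610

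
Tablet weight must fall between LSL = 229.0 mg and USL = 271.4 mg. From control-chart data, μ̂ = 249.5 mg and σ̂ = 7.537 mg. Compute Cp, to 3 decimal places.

0.938

Cp = (USL − LSL) / (6σ̂) = (271.4 − 229.0) / (6 × 7.537) = 42.4000 / 45.2220 = 0.9376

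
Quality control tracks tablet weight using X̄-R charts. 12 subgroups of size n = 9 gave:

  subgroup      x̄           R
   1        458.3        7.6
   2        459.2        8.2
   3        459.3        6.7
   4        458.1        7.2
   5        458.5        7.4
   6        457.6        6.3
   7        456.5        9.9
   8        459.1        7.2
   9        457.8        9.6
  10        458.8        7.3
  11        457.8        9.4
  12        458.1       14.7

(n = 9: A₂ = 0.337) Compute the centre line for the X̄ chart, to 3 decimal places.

X̄̄ = (458.3 + 459.2 + 459.3 + 458.1 + 458.5 + 457.6 + 456.5 + 459.1 + 457.8 + 458.8 + 457.8 + 458.1) / 12 = 5499.1000 / 12 = 458.2583
CL = X̄̄ = 458.2583

458.258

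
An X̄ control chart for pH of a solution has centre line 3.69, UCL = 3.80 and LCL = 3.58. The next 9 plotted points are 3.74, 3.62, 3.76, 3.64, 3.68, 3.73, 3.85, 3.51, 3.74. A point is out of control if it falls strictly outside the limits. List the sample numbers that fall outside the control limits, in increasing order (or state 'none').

7, 8

Compare each point to [3.58, 3.80]: sample 7 = 3.85 > UCL; sample 8 = 3.51 < LCL.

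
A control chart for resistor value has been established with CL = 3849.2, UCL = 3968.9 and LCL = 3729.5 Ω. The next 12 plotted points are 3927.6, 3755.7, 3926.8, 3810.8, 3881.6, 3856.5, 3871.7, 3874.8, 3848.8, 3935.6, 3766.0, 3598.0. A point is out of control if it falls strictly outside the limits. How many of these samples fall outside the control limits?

1

Compare each point to [3729.5, 3968.9]: sample 12 = 3598.0 < LCL.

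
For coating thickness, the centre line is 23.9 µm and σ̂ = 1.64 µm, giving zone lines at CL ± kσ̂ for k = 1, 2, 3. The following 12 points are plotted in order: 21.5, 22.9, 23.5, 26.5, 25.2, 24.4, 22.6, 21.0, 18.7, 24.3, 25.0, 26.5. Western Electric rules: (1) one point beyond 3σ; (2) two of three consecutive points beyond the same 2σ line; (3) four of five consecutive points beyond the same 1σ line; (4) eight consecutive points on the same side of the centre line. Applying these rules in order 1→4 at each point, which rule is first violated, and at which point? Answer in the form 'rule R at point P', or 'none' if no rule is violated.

rule 1 at point 9

Zone of each point (C = within 1σ̂, B = 1σ̂–2σ̂, A = 2σ̂–3σ̂, * = beyond 3σ̂; sign = side of CL): 1:-B, 2:-C, 3:-C, 4:+B, 5:+C, 6:+C, 7:-C, 8:-B, 9:-*, 10:+C, 11:+C, 12:+B
Rule 1 (one point beyond the 3σ limits) is satisfied at point 9.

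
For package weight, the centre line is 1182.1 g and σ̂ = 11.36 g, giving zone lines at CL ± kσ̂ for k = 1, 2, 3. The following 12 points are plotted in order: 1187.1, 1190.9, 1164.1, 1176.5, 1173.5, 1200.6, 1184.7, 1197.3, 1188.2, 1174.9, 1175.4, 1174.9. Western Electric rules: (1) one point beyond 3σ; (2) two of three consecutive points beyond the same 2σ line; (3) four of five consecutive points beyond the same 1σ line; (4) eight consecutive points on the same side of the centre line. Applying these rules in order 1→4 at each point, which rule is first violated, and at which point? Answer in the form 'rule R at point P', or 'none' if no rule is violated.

none

Zone of each point (C = within 1σ̂, B = 1σ̂–2σ̂, A = 2σ̂–3σ̂, * = beyond 3σ̂; sign = side of CL): 1:+C, 2:+C, 3:-B, 4:-C, 5:-C, 6:+B, 7:+C, 8:+B, 9:+C, 10:-C, 11:-C, 12:-C
No rule fires across all 12 points.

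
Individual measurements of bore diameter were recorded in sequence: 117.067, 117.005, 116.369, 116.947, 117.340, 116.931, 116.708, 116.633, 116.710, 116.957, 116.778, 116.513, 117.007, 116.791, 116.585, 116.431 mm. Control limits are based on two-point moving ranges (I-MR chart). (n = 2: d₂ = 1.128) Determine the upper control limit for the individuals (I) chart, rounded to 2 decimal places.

X̄ = (117.067 + 117.005 + 116.369 + 116.947 + 117.340 + 116.931 + 116.708 + 116.633 + 116.710 + 116.957 + 116.778 + 116.513 + 117.007 + 116.791 + 116.585 + 116.431) / 16 = 116.7982
Moving ranges: 0.062, 0.636, 0.578, 0.393, 0.409, 0.223, 0.075, 0.077, 0.247, 0.179, 0.265, 0.494, 0.216, 0.206, 0.154; M̄R̄ = 4.2140 / 15 = 0.2809
UCL = X̄ + 3·M̄R̄/d₂ = 116.7982 + 3 × 0.2809 / 1.128 = 117.5454

117.55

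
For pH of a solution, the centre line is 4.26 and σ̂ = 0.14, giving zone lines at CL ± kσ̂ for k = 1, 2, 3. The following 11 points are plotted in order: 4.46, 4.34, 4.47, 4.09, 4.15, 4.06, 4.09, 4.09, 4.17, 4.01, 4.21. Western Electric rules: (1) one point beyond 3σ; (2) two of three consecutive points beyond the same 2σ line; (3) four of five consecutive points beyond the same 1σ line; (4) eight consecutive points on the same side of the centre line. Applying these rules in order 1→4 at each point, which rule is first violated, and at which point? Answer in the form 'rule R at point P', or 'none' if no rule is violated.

rule 3 at point 8

Zone of each point (C = within 1σ̂, B = 1σ̂–2σ̂, A = 2σ̂–3σ̂, * = beyond 3σ̂; sign = side of CL): 1:+B, 2:+C, 3:+B, 4:-B, 5:-C, 6:-B, 7:-B, 8:-B, 9:-C, 10:-B, 11:-C
Rule 3 (four of five consecutive points beyond the same 1σ limit) is satisfied at point 8.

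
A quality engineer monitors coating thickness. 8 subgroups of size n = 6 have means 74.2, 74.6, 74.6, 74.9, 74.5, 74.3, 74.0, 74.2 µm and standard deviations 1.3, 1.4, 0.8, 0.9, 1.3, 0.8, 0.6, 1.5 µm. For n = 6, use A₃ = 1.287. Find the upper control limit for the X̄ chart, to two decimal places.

75.80

X̄̄ = (74.2 + 74.6 + 74.6 + 74.9 + 74.5 + 74.3 + 74.0 + 74.2) / 8 = 74.4125
s̄ = (1.3 + 1.4 + 0.8 + 0.9 + 1.3 + 0.8 + 0.6 + 1.5) / 8 = 1.0750
UCL = X̄̄ + A₃·s̄ = 74.4125 + 1.287 × 1.0750 = 75.7960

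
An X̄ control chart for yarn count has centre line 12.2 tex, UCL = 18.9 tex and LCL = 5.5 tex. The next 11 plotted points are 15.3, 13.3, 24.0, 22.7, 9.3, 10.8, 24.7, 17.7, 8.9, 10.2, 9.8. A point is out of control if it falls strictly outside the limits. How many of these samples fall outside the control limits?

3

Compare each point to [5.5, 18.9]: sample 3 = 24.0 > UCL; sample 4 = 22.7 > UCL; sample 7 = 24.7 > UCL.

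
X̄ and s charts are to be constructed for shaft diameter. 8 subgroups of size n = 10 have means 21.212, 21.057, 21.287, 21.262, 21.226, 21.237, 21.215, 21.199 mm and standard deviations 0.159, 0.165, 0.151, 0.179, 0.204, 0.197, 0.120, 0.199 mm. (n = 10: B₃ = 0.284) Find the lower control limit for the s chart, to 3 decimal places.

0.049

s̄ = (0.159 + 0.165 + 0.151 + 0.179 + 0.204 + 0.197 + 0.120 + 0.199) / 8 = 0.1718
LCL_s = B₃·s̄ = 0.284 × 0.1718 = 0.0488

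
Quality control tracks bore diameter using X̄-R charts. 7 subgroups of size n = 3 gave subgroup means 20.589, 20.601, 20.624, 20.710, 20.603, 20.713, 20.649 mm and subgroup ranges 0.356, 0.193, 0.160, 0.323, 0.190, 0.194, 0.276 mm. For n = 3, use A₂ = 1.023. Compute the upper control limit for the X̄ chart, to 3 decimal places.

X̄̄ = (20.589 + 20.601 + 20.624 + 20.710 + 20.603 + 20.713 + 20.649) / 7 = 144.4890 / 7 = 20.6413
R̄ = (0.356 + 0.193 + 0.160 + 0.323 + 0.190 + 0.194 + 0.276) / 7 = 1.6920 / 7 = 0.2417
UCL = X̄̄ + A₂·R̄ = 20.6413 + 1.023 × 0.2417 = 20.8886

20.889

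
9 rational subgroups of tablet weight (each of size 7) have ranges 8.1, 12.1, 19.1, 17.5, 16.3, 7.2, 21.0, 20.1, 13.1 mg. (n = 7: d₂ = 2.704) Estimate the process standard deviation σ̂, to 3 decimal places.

5.527

R̄ = (8.1 + 12.1 + 19.1 + 17.5 + 16.3 + 7.2 + 21.0 + 20.1 + 13.1) / 9 = 14.9444
σ̂ = R̄ / d₂ = 14.9444 / 2.704 = 5.5268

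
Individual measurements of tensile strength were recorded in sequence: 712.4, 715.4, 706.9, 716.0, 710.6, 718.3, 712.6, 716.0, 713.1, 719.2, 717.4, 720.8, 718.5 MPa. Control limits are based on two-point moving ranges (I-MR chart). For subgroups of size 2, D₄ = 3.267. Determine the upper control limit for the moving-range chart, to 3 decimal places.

Moving ranges: 3.0, 8.5, 9.1, 5.4, 7.7, 5.7, 3.4, 2.9, 6.1, 1.8, 3.4, 2.3; M̄R̄ = 59.3000 / 12 = 4.9417
UCL_MR = D₄·M̄R̄ = 3.267 × 4.9417 = 16.1444

16.144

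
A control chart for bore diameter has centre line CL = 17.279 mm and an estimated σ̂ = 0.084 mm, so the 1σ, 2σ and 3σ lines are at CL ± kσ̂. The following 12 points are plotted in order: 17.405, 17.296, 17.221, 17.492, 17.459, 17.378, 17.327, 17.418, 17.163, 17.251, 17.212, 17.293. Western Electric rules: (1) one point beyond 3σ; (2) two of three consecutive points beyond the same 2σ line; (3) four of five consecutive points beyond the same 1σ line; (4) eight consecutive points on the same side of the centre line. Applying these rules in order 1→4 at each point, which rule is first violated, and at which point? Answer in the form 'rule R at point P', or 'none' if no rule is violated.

Zone of each point (C = within 1σ̂, B = 1σ̂–2σ̂, A = 2σ̂–3σ̂, * = beyond 3σ̂; sign = side of CL): 1:+B, 2:+C, 3:-C, 4:+A, 5:+A, 6:+B, 7:+C, 8:+B, 9:-B, 10:-C, 11:-C, 12:+C
Rule 2 (two of three consecutive points beyond the same 2σ limit) is satisfied at point 5.

rule 2 at point 5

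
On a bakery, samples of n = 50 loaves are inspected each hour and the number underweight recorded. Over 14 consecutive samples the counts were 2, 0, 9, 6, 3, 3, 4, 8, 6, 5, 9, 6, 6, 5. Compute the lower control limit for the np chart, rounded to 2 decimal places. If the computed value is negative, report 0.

p̄ = Σdᵢ / (k·n) = 72 / (14 × 50) = 0.10286
LCL = np̄ − 3·√(np̄(1−p̄)) = 5.1429 − 3 × 2.1480 = -1.3011 → 0 (negative, so LCL = 0)

0.00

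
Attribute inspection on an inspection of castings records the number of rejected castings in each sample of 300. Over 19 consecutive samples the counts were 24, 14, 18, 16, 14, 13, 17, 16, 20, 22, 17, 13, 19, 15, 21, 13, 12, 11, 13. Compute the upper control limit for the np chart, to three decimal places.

p̄ = Σdᵢ / (k·n) = 308 / (19 × 300) = 0.05404
UCL = np̄ + 3·√(np̄(1−p̄)) = 16.2105 + 3 × √(16.2105×0.94596) = 16.2105 + 3 × 3.9159 = 27.9583

27.958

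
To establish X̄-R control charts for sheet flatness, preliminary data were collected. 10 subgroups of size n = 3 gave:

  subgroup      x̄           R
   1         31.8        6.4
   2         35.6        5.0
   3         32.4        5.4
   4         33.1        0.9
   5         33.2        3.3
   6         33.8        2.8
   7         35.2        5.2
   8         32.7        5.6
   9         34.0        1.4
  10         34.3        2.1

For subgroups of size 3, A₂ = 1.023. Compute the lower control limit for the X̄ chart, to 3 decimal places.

X̄̄ = (31.8 + 35.6 + 32.4 + 33.1 + 33.2 + 33.8 + 35.2 + 32.7 + 34.0 + 34.3) / 10 = 336.1000 / 10 = 33.6100
R̄ = (6.4 + 5.0 + 5.4 + 0.9 + 3.3 + 2.8 + 5.2 + 5.6 + 1.4 + 2.1) / 10 = 38.1000 / 10 = 3.8100
LCL = X̄̄ − A₂·R̄ = 33.6100 − 1.023 × 3.8100 = 29.7124

29.712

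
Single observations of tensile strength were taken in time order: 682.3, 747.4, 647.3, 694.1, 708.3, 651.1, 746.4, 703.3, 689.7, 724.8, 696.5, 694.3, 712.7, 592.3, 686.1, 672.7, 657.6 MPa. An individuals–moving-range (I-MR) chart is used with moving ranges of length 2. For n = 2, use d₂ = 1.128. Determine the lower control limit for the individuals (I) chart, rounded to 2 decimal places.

561.96

X̄ = (682.3 + 747.4 + 647.3 + 694.1 + 708.3 + 651.1 + 746.4 + 703.3 + 689.7 + 724.8 + 696.5 + 694.3 + 712.7 + 592.3 + 686.1 + 672.7 + 657.6) / 17 = 688.6412
Moving ranges: 65.1, 100.1, 46.8, 14.2, 57.2, 95.3, 43.1, 13.6, 35.1, 28.3, 2.2, 18.4, 120.4, 93.8, 13.4, 15.1; M̄R̄ = 762.1000 / 16 = 47.6313
LCL = X̄ − 3·M̄R̄/d₂ = 688.6412 − 3 × 47.6313 / 1.128 = 561.9623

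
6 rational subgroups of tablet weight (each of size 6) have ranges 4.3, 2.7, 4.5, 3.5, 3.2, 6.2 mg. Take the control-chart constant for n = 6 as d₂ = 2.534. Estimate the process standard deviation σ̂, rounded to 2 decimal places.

1.60

R̄ = (4.3 + 2.7 + 4.5 + 3.5 + 3.2 + 6.2) / 6 = 4.0667
σ̂ = R̄ / d₂ = 4.0667 / 2.534 = 1.6048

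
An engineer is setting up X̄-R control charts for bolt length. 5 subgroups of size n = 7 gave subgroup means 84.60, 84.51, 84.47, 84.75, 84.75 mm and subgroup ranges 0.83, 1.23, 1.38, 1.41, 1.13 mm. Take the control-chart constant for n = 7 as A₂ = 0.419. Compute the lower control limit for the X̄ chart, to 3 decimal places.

X̄̄ = (84.60 + 84.51 + 84.47 + 84.75 + 84.75) / 5 = 423.0800 / 5 = 84.6160
R̄ = (0.83 + 1.23 + 1.38 + 1.41 + 1.13) / 5 = 5.9800 / 5 = 1.1960
LCL = X̄̄ − A₂·R̄ = 84.6160 − 0.419 × 1.1960 = 84.1149

84.115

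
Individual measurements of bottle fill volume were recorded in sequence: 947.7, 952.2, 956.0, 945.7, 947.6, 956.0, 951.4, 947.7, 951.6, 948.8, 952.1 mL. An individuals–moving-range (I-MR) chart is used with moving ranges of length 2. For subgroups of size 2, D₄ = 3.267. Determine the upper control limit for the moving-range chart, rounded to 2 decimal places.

15.42

Moving ranges: 4.5, 3.8, 10.3, 1.9, 8.4, 4.6, 3.7, 3.9, 2.8, 3.3; M̄R̄ = 47.2000 / 10 = 4.7200
UCL_MR = D₄·M̄R̄ = 3.267 × 4.7200 = 15.4202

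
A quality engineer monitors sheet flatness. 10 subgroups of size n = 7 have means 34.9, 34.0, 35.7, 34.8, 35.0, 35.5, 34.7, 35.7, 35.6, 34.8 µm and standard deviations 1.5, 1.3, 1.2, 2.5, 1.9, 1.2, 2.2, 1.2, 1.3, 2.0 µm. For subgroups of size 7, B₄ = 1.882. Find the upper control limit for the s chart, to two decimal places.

3.07

s̄ = (1.5 + 1.3 + 1.2 + 2.5 + 1.9 + 1.2 + 2.2 + 1.2 + 1.3 + 2.0) / 10 = 1.6300
UCL_s = B₄·s̄ = 1.882 × 1.6300 = 3.0677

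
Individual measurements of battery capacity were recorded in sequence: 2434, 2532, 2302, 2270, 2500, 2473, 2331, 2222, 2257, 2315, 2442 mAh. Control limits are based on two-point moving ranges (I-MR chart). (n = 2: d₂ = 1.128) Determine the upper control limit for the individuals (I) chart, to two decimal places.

2660.09

X̄ = (2434 + 2532 + 2302 + 2270 + 2500 + 2473 + 2331 + 2222 + 2257 + 2315 + 2442) / 11 = 2370.7273
Moving ranges: 98, 230, 32, 230, 27, 142, 109, 35, 58, 127; M̄R̄ = 1088.0000 / 10 = 108.8000
UCL = X̄ + 3·M̄R̄/d₂ = 2370.7273 + 3 × 108.8000 / 1.128 = 2660.0890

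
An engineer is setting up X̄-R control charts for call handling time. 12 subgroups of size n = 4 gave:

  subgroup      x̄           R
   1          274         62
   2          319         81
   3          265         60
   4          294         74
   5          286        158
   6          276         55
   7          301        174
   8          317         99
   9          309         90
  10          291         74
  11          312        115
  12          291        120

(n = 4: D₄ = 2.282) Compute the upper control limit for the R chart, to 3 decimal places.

220.974

R̄ = (62 + 81 + 60 + 74 + 158 + 55 + 174 + 99 + 90 + 74 + 115 + 120) / 12 = 1162.0000 / 12 = 96.8333
UCL_R = D₄·R̄ = 2.282 × 96.8333 = 220.9737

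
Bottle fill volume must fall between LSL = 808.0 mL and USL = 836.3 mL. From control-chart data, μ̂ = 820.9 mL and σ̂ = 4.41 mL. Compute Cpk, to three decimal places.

Cpu = (USL − μ̂) / (3σ̂) = (836.3 − 820.9) / (3 × 4.41) = 1.1640; Cpl = (μ̂ − LSL) / (3σ̂) = (820.9 − 808.0) / (3 × 4.41) = 0.9751; Cpk = min(Cpu, Cpl) = 0.9751

0.975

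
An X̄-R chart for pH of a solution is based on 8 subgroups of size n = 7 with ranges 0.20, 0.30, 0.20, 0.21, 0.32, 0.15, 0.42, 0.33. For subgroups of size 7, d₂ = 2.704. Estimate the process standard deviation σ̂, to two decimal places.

R̄ = (0.20 + 0.30 + 0.20 + 0.21 + 0.32 + 0.15 + 0.42 + 0.33) / 8 = 0.2662
σ̂ = R̄ / d₂ = 0.2662 / 2.704 = 0.0985

0.10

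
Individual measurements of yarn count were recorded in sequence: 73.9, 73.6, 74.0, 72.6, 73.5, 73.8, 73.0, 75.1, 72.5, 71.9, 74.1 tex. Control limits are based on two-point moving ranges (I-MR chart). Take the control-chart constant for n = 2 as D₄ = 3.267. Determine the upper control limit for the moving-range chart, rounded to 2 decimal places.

Moving ranges: 0.3, 0.4, 1.4, 0.9, 0.3, 0.8, 2.1, 2.6, 0.6, 2.2; M̄R̄ = 11.6000 / 10 = 1.1600
UCL_MR = D₄·M̄R̄ = 3.267 × 1.1600 = 3.7897

3.79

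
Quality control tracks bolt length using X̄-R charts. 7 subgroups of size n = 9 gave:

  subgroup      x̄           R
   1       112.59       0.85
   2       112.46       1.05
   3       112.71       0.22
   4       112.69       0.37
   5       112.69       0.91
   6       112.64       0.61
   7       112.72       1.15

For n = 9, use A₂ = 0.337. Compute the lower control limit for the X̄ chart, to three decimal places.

X̄̄ = (112.59 + 112.46 + 112.71 + 112.69 + 112.69 + 112.64 + 112.72) / 7 = 788.5000 / 7 = 112.6429
R̄ = (0.85 + 1.05 + 0.22 + 0.37 + 0.91 + 0.61 + 1.15) / 7 = 5.1600 / 7 = 0.7371
LCL = X̄̄ − A₂·R̄ = 112.6429 − 0.337 × 0.7371 = 112.3944

112.394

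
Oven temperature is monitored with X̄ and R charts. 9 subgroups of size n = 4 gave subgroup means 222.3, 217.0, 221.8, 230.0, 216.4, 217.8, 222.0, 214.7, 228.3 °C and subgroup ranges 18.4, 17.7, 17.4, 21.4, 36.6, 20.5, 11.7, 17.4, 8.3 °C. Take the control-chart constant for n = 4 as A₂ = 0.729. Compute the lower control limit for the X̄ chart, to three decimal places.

207.423

X̄̄ = (222.3 + 217.0 + 221.8 + 230.0 + 216.4 + 217.8 + 222.0 + 214.7 + 228.3) / 9 = 1990.3000 / 9 = 221.1444
R̄ = (18.4 + 17.7 + 17.4 + 21.4 + 36.6 + 20.5 + 11.7 + 17.4 + 8.3) / 9 = 169.4000 / 9 = 18.8222
LCL = X̄̄ − A₂·R̄ = 221.1444 − 0.729 × 18.8222 = 207.4230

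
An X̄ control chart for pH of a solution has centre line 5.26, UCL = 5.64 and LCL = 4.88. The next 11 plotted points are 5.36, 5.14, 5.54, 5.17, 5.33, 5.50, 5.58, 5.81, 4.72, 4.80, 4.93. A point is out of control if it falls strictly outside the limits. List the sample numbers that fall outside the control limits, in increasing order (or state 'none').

8, 9, 10

Compare each point to [4.88, 5.64]: sample 8 = 5.81 > UCL; sample 9 = 4.72 < LCL; sample 10 = 4.80 < LCL.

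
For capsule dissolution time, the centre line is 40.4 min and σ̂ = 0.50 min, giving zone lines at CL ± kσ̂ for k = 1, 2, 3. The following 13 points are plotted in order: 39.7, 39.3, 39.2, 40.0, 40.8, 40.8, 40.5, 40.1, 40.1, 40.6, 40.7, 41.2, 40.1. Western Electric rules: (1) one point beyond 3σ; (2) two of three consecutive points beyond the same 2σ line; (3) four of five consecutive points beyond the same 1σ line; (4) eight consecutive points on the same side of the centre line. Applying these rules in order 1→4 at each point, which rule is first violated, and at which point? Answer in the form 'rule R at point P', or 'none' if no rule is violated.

rule 2 at point 3

Zone of each point (C = within 1σ̂, B = 1σ̂–2σ̂, A = 2σ̂–3σ̂, * = beyond 3σ̂; sign = side of CL): 1:-B, 2:-A, 3:-A, 4:-C, 5:+C, 6:+C, 7:+C, 8:-C, 9:-C, 10:+C, 11:+C, 12:+B, 13:-C
Rule 2 (two of three consecutive points beyond the same 2σ limit) is satisfied at point 3.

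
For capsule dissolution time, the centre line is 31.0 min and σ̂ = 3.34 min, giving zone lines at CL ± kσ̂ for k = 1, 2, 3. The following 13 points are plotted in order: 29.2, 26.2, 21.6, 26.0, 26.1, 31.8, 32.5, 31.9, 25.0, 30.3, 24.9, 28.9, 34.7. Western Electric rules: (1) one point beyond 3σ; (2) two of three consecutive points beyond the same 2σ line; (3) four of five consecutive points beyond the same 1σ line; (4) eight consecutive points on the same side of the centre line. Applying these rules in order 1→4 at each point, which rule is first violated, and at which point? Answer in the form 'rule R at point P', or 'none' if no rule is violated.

rule 3 at point 5

Zone of each point (C = within 1σ̂, B = 1σ̂–2σ̂, A = 2σ̂–3σ̂, * = beyond 3σ̂; sign = side of CL): 1:-C, 2:-B, 3:-A, 4:-B, 5:-B, 6:+C, 7:+C, 8:+C, 9:-B, 10:-C, 11:-B, 12:-C, 13:+B
Rule 3 (four of five consecutive points beyond the same 1σ limit) is satisfied at point 5.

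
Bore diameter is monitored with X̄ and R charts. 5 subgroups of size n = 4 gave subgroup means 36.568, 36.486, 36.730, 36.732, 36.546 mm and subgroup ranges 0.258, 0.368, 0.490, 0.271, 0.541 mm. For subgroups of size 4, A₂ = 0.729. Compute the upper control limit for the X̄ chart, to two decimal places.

X̄̄ = (36.568 + 36.486 + 36.730 + 36.732 + 36.546) / 5 = 183.0620 / 5 = 36.6124
R̄ = (0.258 + 0.368 + 0.490 + 0.271 + 0.541) / 5 = 1.9280 / 5 = 0.3856
UCL = X̄̄ + A₂·R̄ = 36.6124 + 0.729 × 0.3856 = 36.8935

36.89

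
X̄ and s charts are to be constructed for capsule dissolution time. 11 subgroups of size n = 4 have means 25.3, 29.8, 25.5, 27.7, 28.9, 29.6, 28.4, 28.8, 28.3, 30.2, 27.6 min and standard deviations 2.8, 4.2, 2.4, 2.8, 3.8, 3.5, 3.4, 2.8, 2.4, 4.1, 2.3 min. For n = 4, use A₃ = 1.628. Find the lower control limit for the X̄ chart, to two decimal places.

X̄̄ = (25.3 + 29.8 + 25.5 + 27.7 + 28.9 + 29.6 + 28.4 + 28.8 + 28.3 + 30.2 + 27.6) / 11 = 28.1909
s̄ = (2.8 + 4.2 + 2.4 + 2.8 + 3.8 + 3.5 + 3.4 + 2.8 + 2.4 + 4.1 + 2.3) / 11 = 3.1364
LCL = X̄̄ − A₃·s̄ = 28.1909 − 1.628 × 3.1364 = 23.0849

23.08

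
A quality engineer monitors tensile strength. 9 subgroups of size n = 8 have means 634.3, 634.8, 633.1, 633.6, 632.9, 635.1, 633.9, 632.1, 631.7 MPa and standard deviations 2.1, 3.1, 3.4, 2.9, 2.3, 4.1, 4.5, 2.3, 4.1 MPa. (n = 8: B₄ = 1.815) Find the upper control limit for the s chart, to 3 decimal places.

5.808

s̄ = (2.1 + 3.1 + 3.4 + 2.9 + 2.3 + 4.1 + 4.5 + 2.3 + 4.1) / 9 = 3.2000
UCL_s = B₄·s̄ = 1.815 × 3.2000 = 5.8080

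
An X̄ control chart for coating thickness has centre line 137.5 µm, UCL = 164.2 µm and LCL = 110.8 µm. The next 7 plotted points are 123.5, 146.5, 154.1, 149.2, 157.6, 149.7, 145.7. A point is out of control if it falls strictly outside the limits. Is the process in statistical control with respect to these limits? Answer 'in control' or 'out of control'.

in control

All 7 points lie within [110.8, 164.2].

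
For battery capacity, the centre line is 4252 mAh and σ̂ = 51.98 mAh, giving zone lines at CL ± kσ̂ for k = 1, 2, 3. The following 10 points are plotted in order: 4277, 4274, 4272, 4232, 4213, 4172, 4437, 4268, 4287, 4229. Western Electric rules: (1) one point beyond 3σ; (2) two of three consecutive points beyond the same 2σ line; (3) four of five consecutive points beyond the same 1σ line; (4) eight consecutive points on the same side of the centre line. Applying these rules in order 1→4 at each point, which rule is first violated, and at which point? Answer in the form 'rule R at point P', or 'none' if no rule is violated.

rule 1 at point 7

Zone of each point (C = within 1σ̂, B = 1σ̂–2σ̂, A = 2σ̂–3σ̂, * = beyond 3σ̂; sign = side of CL): 1:+C, 2:+C, 3:+C, 4:-C, 5:-C, 6:-B, 7:+*, 8:+C, 9:+C, 10:-C
Rule 1 (one point beyond the 3σ limits) is satisfied at point 7.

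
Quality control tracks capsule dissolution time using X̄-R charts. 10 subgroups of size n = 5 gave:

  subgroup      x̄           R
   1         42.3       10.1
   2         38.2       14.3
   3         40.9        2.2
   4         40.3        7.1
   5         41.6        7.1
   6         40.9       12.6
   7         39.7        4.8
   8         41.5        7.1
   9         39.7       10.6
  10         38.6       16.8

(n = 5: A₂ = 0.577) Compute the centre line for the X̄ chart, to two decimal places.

X̄̄ = (42.3 + 38.2 + 40.9 + 40.3 + 41.6 + 40.9 + 39.7 + 41.5 + 39.7 + 38.6) / 10 = 403.7000 / 10 = 40.3700
CL = X̄̄ = 40.3700

40.37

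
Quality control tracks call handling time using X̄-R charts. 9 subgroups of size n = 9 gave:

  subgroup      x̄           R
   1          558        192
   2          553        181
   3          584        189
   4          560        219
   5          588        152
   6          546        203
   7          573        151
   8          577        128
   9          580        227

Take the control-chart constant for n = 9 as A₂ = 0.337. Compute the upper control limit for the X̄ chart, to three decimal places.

X̄̄ = (558 + 553 + 584 + 560 + 588 + 546 + 573 + 577 + 580) / 9 = 5119.0000 / 9 = 568.7778
R̄ = (192 + 181 + 189 + 219 + 152 + 203 + 151 + 128 + 227) / 9 = 1642.0000 / 9 = 182.4444
UCL = X̄̄ + A₂·R̄ = 568.7778 + 0.337 × 182.4444 = 630.2616

630.262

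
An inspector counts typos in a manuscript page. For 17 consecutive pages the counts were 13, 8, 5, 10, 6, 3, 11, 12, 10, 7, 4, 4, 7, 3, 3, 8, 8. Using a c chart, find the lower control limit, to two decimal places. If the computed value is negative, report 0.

0.00

c̄ = (13 + 8 + 5 + 10 + 6 + 3 + 11 + 12 + 10 + 7 + 4 + 4 + 7 + 3 + 3 + 8 + 8) / 17 = 122 / 17 = 7.1765
LCL = c̄ − 3√c̄ = 7.1765 − 3 × 2.6789 = -0.8602 → 0 (cannot be negative)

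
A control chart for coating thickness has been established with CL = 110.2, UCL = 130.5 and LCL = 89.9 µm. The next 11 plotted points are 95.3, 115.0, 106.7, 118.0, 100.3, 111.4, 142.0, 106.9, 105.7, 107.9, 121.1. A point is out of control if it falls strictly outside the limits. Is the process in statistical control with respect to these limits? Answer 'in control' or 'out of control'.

out of control

Compare each point to [89.9, 130.5]: sample 7 = 142.0 > UCL.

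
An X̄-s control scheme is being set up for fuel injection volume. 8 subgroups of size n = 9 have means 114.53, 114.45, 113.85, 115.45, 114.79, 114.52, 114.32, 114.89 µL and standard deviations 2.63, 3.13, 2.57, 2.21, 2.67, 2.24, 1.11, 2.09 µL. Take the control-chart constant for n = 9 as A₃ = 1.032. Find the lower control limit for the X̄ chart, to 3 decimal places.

X̄̄ = (114.53 + 114.45 + 113.85 + 115.45 + 114.79 + 114.52 + 114.32 + 114.89) / 8 = 114.6000
s̄ = (2.63 + 3.13 + 2.57 + 2.21 + 2.67 + 2.24 + 1.11 + 2.09) / 8 = 2.3312
LCL = X̄̄ − A₃·s̄ = 114.6000 − 1.032 × 2.3312 = 112.1941

112.194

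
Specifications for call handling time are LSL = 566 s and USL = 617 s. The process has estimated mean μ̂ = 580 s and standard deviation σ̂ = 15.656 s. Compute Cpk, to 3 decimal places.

Cpu = (USL − μ̂) / (3σ̂) = (617 − 580) / (3 × 15.656) = 0.7878; Cpl = (μ̂ − LSL) / (3σ̂) = (580 − 566) / (3 × 15.656) = 0.2981; Cpk = min(Cpu, Cpl) = 0.2981

0.298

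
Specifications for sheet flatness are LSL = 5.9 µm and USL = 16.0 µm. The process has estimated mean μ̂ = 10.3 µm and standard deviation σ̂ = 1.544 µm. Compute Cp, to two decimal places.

Cp = (USL − LSL) / (6σ̂) = (16.0 − 5.9) / (6 × 1.544) = 10.1000 / 9.2640 = 1.0902

1.09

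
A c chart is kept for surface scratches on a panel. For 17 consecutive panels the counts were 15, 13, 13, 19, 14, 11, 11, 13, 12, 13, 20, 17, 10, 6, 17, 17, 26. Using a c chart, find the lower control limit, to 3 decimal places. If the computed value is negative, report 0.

c̄ = (15 + 13 + 13 + 19 + 14 + 11 + 11 + 13 + 12 + 13 + 20 + 17 + 10 + 6 + 17 + 17 + 26) / 17 = 247 / 17 = 14.5294
LCL = c̄ − 3√c̄ = 14.5294 − 3 × 3.8117 = 3.0942

3.094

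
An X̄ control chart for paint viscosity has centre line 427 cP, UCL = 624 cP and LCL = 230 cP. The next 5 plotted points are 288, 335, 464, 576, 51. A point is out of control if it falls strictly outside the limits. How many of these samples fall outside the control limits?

Compare each point to [230, 624]: sample 5 = 51 < LCL.

1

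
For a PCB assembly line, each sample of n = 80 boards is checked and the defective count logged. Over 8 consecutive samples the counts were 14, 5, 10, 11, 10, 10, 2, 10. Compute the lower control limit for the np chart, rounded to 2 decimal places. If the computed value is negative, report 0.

p̄ = Σdᵢ / (k·n) = 72 / (8 × 80) = 0.11250
LCL = np̄ − 3·√(np̄(1−p̄)) = 9.0000 − 3 × 2.8262 = 0.5214

0.52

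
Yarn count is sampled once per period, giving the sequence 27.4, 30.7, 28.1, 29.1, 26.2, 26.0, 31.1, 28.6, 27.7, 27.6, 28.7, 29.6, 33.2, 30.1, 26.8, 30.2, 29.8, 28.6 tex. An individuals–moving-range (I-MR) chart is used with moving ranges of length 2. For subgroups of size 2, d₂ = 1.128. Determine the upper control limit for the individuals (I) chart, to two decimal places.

X̄ = (27.4 + 30.7 + 28.1 + 29.1 + 26.2 + 26.0 + 31.1 + 28.6 + 27.7 + 27.6 + 28.7 + 29.6 + 33.2 + 30.1 + 26.8 + 30.2 + 29.8 + 28.6) / 18 = 28.8611
Moving ranges: 3.3, 2.6, 1.0, 2.9, 0.2, 5.1, 2.5, 0.9, 0.1, 1.1, 0.9, 3.6, 3.1, 3.3, 3.4, 0.4, 1.2; M̄R̄ = 35.6000 / 17 = 2.0941
UCL = X̄ + 3·M̄R̄/d₂ = 28.8611 + 3 × 2.0941 / 1.128 = 34.4306

34.43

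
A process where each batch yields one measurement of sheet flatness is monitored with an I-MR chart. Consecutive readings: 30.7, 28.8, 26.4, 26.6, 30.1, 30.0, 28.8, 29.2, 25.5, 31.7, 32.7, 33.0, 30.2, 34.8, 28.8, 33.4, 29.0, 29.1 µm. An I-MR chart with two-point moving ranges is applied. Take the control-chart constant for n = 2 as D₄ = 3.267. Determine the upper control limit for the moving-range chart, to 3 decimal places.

8.340

Moving ranges: 1.9, 2.4, 0.2, 3.5, 0.1, 1.2, 0.4, 3.7, 6.2, 1.0, 0.3, 2.8, 4.6, 6.0, 4.6, 4.4, 0.1; M̄R̄ = 43.4000 / 17 = 2.5529
UCL_MR = D₄·M̄R̄ = 3.267 × 2.5529 = 8.3405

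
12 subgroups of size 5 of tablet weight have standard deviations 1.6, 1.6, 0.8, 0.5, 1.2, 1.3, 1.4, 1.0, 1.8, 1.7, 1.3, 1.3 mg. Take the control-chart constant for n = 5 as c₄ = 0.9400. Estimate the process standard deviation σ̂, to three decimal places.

s̄ = (1.6 + 1.6 + 0.8 + 0.5 + 1.2 + 1.3 + 1.4 + 1.0 + 1.8 + 1.7 + 1.3 + 1.3) / 12 = 1.2917
σ̂ = s̄ / c₄ = 1.2917 / 0.9400 = 1.3741

1.374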